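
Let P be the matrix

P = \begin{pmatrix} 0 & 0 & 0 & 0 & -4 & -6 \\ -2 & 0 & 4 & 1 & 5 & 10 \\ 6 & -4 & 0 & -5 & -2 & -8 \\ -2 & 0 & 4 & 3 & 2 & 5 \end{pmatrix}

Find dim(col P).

4

Row reduce to echelon form.
Swap R1 ↔ R2
R3 ← R3 + (3)·R1: [0, -4, 12, -2, 13, 22]
R4 ← R4 − R1: [0, 0, 0, 2, -3, -5]
Swap R2 ↔ R3
Swap R3 ↔ R4
Echelon form has 4 nonzero rows, so rank(P) = 4.
The column space has dimension equal to the rank: 4.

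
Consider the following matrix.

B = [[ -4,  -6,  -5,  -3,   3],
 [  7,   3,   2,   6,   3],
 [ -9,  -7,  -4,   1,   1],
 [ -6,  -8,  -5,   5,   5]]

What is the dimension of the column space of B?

3

Row reduce to echelon form.
R2 ← R2 + (7/4)·R1: [0, -15/2, -27/4, 3/4, 33/4]
R3 ← R3 − (9/4)·R1: [0, 13/2, 29/4, 31/4, -23/4]
R4 ← R4 − (3/2)·R1: [0, 1, 5/2, 19/2, 1/2]
R3 ← R3 + (13/15)·R2: [0, 0, 7/5, 42/5, 7/5]
R4 ← R4 + (2/15)·R2: [0, 0, 8/5, 48/5, 8/5]
R4 ← R4 − (8/7)·R3: [0, 0, 0, 0, 0]
Echelon form has 3 nonzero rows, so rank(B) = 3.
The column space has dimension equal to the rank: 3.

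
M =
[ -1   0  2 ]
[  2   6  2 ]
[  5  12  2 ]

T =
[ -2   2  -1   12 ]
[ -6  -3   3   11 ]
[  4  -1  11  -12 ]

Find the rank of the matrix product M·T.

2

First compute MT:
[[ 10,  -4,  23, -36],
 [-32, -16,  38,  66],
 [-74, -28,  53, 168]]
Now row reduce the product.
R2 ← R2 + (16/5)·R1: [0, -144/5, 558/5, -246/5]
R3 ← R3 + (37/5)·R1: [0, -288/5, 1116/5, -492/5]
R3 ← R3 − (2)·R2: [0, 0, 0, 0]
2 nonzero rows, so rank(MT) = 2.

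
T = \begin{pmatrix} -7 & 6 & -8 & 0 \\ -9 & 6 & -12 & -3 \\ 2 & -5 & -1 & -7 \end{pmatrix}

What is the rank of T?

Row reduce to echelon form.
R2 ← R2 − (9/7)·R1: [0, -12/7, -12/7, -3]
R3 ← R3 + (2/7)·R1: [0, -23/7, -23/7, -7]
R3 ← R3 − (23/12)·R2: [0, 0, 0, -5/4]
Echelon form has 3 nonzero rows, so rank(T) = 3.

3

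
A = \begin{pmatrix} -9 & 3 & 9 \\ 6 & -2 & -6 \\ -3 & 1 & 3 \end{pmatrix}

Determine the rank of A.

1

Row reduce to echelon form.
R2 ← R2 + (2/3)·R1: [0, 0, 0]
R3 ← R3 − (1/3)·R1: [0, 0, 0]
Echelon form has 1 nonzero row, so rank(A) = 1.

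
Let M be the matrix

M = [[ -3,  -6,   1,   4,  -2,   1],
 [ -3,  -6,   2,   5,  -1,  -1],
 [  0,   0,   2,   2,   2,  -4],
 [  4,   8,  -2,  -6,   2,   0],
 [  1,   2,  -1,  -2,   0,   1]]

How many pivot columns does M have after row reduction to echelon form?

Row reduce to echelon form.
R2 ← R2 − R1: [0, 0, 1, 1, 1, -2]
R4 ← R4 + (4/3)·R1: [0, 0, -2/3, -2/3, -2/3, 4/3]
R5 ← R5 + (1/3)·R1: [0, 0, -2/3, -2/3, -2/3, 4/3]
R3 ← R3 − (2)·R2: [0, 0, 0, 0, 0, 0]
R4 ← R4 + (2/3)·R2: [0, 0, 0, 0, 0, 0]
R5 ← R5 + (2/3)·R2: [0, 0, 0, 0, 0, 0]
Echelon form has 2 nonzero rows, so rank(M) = 2.
Each nonzero row contributes one pivot column: 2 pivot columns.

2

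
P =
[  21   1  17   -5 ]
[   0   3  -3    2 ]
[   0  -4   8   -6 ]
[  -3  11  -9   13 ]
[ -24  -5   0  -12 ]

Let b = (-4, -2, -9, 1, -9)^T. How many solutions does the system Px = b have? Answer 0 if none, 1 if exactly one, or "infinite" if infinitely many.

Row reduce the augmented matrix [P | b].
R4 ← R4 + (1/7)·R1: [0, 78/7, -46/7, 86/7, 3/7]
R5 ← R5 + (8/7)·R1: [0, -27/7, 136/7, -124/7, -95/7]
R3 ← R3 + (4/3)·R2: [0, 0, 4, -10/3, -35/3]
R4 ← R4 − (26/7)·R2: [0, 0, 32/7, 34/7, 55/7]
R5 ← R5 + (9/7)·R2: [0, 0, 109/7, -106/7, -113/7]
R4 ← R4 − (8/7)·R3: [0, 0, 0, 26/3, 445/21]
R5 ← R5 − (109/28)·R3: [0, 0, 0, -13/6, 2459/84]
R5 ← R5 + (1/4)·R4: [0, 0, 0, 0, 242/7]
The echelon form has 5 nonzero rows; the last pivot sits in the augmented column, so rank(P) = 4 but rank([P|b]) = 5.
Since the ranks differ, the system is inconsistent.
It has no solutions.

0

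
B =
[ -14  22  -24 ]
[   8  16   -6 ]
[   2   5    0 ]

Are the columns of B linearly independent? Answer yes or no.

Row reduce B to echelon form.
R2 ← R2 + (4/7)·R1: [0, 200/7, -138/7]
R3 ← R3 + (1/7)·R1: [0, 57/7, -24/7]
R3 ← R3 − (57/200)·R2: [0, 0, 219/100]
3 pivots among 3 columns.
Every column is a pivot column, so the columns are linearly independent.

yes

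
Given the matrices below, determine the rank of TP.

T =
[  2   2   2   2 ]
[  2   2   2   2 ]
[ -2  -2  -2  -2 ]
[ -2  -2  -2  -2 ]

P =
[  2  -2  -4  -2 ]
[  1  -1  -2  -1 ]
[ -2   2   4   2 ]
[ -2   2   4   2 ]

1

First compute TP:
[[ -2,   2,   4,   2],
 [ -2,   2,   4,   2],
 [  2,  -2,  -4,  -2],
 [  2,  -2,  -4,  -2]]
Now row reduce the product.
R2 ← R2 − R1: [0, 0, 0, 0]
R3 ← R3 + R1: [0, 0, 0, 0]
R4 ← R4 + R1: [0, 0, 0, 0]
1 nonzero row, so rank(TP) = 1.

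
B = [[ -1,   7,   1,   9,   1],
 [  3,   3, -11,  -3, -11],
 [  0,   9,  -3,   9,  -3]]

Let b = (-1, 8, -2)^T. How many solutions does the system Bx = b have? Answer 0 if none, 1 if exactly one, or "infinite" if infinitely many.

Row reduce the augmented matrix [B | b].
R2 ← R2 + (3)·R1: [0, 24, -8, 24, -8, 5]
R3 ← R3 − (3/8)·R2: [0, 0, 0, 0, 0, -31/8]
The echelon form has 3 nonzero rows; the last pivot sits in the augmented column, so rank(B) = 2 but rank([B|b]) = 3.
Since the ranks differ, the system is inconsistent.
It has no solutions.

0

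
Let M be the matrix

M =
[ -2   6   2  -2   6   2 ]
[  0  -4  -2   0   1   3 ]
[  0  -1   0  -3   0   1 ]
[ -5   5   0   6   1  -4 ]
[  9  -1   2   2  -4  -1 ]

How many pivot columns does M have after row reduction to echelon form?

Row reduce to echelon form.
R4 ← R4 − (5/2)·R1: [0, -10, -5, 11, -14, -9]
R5 ← R5 + (9/2)·R1: [0, 26, 11, -7, 23, 8]
R3 ← R3 − (1/4)·R2: [0, 0, 1/2, -3, -1/4, 1/4]
R4 ← R4 − (5/2)·R2: [0, 0, 0, 11, -33/2, -33/2]
R5 ← R5 + (13/2)·R2: [0, 0, -2, -7, 59/2, 55/2]
R5 ← R5 + (4)·R3: [0, 0, 0, -19, 57/2, 57/2]
R5 ← R5 + (19/11)·R4: [0, 0, 0, 0, 0, 0]
Echelon form has 4 nonzero rows, so rank(M) = 4.
Each nonzero row contributes one pivot column: 4 pivot columns.

4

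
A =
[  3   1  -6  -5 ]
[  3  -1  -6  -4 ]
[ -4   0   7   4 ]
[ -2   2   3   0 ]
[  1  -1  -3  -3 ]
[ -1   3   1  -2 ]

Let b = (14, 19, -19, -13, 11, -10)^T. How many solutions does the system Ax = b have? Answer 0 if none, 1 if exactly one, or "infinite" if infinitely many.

infinite

Row reduce the augmented matrix [A | b].
R2 ← R2 − R1: [0, -2, 0, 1, 5]
R3 ← R3 + (4/3)·R1: [0, 4/3, -1, -8/3, -1/3]
R4 ← R4 + (2/3)·R1: [0, 8/3, -1, -10/3, -11/3]
R5 ← R5 − (1/3)·R1: [0, -4/3, -1, -4/3, 19/3]
R6 ← R6 + (1/3)·R1: [0, 10/3, -1, -11/3, -16/3]
R3 ← R3 + (2/3)·R2: [0, 0, -1, -2, 3]
R4 ← R4 + (4/3)·R2: [0, 0, -1, -2, 3]
R5 ← R5 − (2/3)·R2: [0, 0, -1, -2, 3]
R6 ← R6 + (5/3)·R2: [0, 0, -1, -2, 3]
R4 ← R4 − R3: [0, 0, 0, 0, 0]
R5 ← R5 − R3: [0, 0, 0, 0, 0]
R6 ← R6 − R3: [0, 0, 0, 0, 0]
The echelon form has 3 nonzero rows, and every pivot lies in the first 4 columns, so rank(A) = rank([A|b]) = 3.
The system is consistent.
rank = 3 < 4 unknowns, so there are infinitely many solutions.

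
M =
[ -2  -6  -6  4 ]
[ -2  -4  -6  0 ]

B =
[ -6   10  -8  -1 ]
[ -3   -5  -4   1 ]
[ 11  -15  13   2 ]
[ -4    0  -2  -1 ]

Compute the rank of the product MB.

2

First compute MB:
[[-52, 100, -46, -20],
 [-42,  90, -46, -14]]
Now row reduce the product.
R2 ← R2 − (21/26)·R1: [0, 120/13, -115/13, 28/13]
2 nonzero rows, so rank(MB) = 2.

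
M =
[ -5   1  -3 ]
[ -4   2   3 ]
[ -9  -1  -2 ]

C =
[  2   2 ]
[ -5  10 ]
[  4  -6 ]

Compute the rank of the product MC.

2

First compute MC:
[[-27,  18],
 [ -6,  -6],
 [-21, -16]]
Now row reduce the product.
R2 ← R2 − (2/9)·R1: [0, -10]
R3 ← R3 − (7/9)·R1: [0, -30]
R3 ← R3 − (3)·R2: [0, 0]
2 nonzero rows, so rank(MC) = 2.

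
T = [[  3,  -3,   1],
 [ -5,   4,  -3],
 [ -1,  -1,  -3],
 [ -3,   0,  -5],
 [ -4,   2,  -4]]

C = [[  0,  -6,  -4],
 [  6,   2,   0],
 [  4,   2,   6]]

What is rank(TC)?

2

First compute TC:
[[-14, -22,  -6],
 [ 12,  32,   2],
 [-18,  -2, -14],
 [-20,   8, -18],
 [ -4,  20,  -8]]
Now row reduce the product.
R2 ← R2 + (6/7)·R1: [0, 92/7, -22/7]
R3 ← R3 − (9/7)·R1: [0, 184/7, -44/7]
R4 ← R4 − (10/7)·R1: [0, 276/7, -66/7]
R5 ← R5 − (2/7)·R1: [0, 184/7, -44/7]
R3 ← R3 − (2)·R2: [0, 0, 0]
R4 ← R4 − (3)·R2: [0, 0, 0]
R5 ← R5 − (2)·R2: [0, 0, 0]
2 nonzero rows, so rank(TC) = 2.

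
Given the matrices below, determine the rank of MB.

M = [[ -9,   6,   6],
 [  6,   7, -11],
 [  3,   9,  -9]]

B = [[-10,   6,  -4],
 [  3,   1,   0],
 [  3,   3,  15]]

2

First compute MB:
[[126, -30, 126],
 [-72,  10, -189],
 [-30,   0, -147]]
Now row reduce the product.
R2 ← R2 + (4/7)·R1: [0, -50/7, -117]
R3 ← R3 + (5/21)·R1: [0, -50/7, -117]
R3 ← R3 − R2: [0, 0, 0]
2 nonzero rows, so rank(MB) = 2.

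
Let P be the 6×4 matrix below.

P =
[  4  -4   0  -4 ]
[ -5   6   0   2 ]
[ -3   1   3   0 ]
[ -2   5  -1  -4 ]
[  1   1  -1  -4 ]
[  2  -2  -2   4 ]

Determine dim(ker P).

Row reduce to echelon form.
R2 ← R2 + (5/4)·R1: [0, 1, 0, -3]
R3 ← R3 + (3/4)·R1: [0, -2, 3, -3]
R4 ← R4 + (1/2)·R1: [0, 3, -1, -6]
R5 ← R5 − (1/4)·R1: [0, 2, -1, -3]
R6 ← R6 − (1/2)·R1: [0, 0, -2, 6]
R3 ← R3 + (2)·R2: [0, 0, 3, -9]
R4 ← R4 − (3)·R2: [0, 0, -1, 3]
R5 ← R5 − (2)·R2: [0, 0, -1, 3]
R4 ← R4 + (1/3)·R3: [0, 0, 0, 0]
R5 ← R5 + (1/3)·R3: [0, 0, 0, 0]
R6 ← R6 + (2/3)·R3: [0, 0, 0, 0]
3 nonzero rows, so rank(P) = 3.
P has 4 columns; by rank–nullity, nullity = 4 − 3 = 1.

1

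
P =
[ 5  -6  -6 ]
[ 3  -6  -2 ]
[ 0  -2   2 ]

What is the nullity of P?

Row reduce to echelon form.
R2 ← R2 − (3/5)·R1: [0, -12/5, 8/5]
R3 ← R3 − (5/6)·R2: [0, 0, 2/3]
3 nonzero rows, so rank(P) = 3.
P has 3 columns; by rank–nullity, nullity = 3 − 3 = 0.

0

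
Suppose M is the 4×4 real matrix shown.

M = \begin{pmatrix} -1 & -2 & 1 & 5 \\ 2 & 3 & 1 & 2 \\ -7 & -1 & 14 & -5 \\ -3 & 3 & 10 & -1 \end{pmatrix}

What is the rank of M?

4

Row reduce to echelon form.
R2 ← R2 + (2)·R1: [0, -1, 3, 12]
R3 ← R3 − (7)·R1: [0, 13, 7, -40]
R4 ← R4 − (3)·R1: [0, 9, 7, -16]
R3 ← R3 + (13)·R2: [0, 0, 46, 116]
R4 ← R4 + (9)·R2: [0, 0, 34, 92]
R4 ← R4 − (17/23)·R3: [0, 0, 0, 144/23]
Echelon form has 4 nonzero rows, so rank(M) = 4.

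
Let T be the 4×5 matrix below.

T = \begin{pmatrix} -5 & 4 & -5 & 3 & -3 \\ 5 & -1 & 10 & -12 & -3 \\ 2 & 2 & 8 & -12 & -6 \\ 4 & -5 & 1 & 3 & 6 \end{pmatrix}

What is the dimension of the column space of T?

Row reduce to echelon form.
R2 ← R2 + R1: [0, 3, 5, -9, -6]
R3 ← R3 + (2/5)·R1: [0, 18/5, 6, -54/5, -36/5]
R4 ← R4 + (4/5)·R1: [0, -9/5, -3, 27/5, 18/5]
R3 ← R3 − (6/5)·R2: [0, 0, 0, 0, 0]
R4 ← R4 + (3/5)·R2: [0, 0, 0, 0, 0]
Echelon form has 2 nonzero rows, so rank(T) = 2.
The column space has dimension equal to the rank: 2.

2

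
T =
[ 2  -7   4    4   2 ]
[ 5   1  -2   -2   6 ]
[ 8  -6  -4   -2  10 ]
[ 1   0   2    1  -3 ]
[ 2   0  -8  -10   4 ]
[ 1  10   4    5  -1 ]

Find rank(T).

Row reduce to echelon form.
R2 ← R2 − (5/2)·R1: [0, 37/2, -12, -12, 1]
R3 ← R3 − (4)·R1: [0, 22, -20, -18, 2]
R4 ← R4 − (1/2)·R1: [0, 7/2, 0, -1, -4]
R5 ← R5 − R1: [0, 7, -12, -14, 2]
R6 ← R6 − (1/2)·R1: [0, 27/2, 2, 3, -2]
R3 ← R3 − (44/37)·R2: [0, 0, -212/37, -138/37, 30/37]
R4 ← R4 − (7/37)·R2: [0, 0, 84/37, 47/37, -155/37]
R5 ← R5 − (14/37)·R2: [0, 0, -276/37, -350/37, 60/37]
R6 ← R6 − (27/37)·R2: [0, 0, 398/37, 435/37, -101/37]
R4 ← R4 + (21/53)·R3: [0, 0, 0, -11/53, -205/53]
R5 ← R5 − (69/53)·R3: [0, 0, 0, -244/53, 30/53]
R6 ← R6 + (199/106)·R3: [0, 0, 0, 252/53, -64/53]
R5 ← R5 − (244/11)·R4: [0, 0, 0, 0, 950/11]
R6 ← R6 + (252/11)·R4: [0, 0, 0, 0, -988/11]
R6 ← R6 + (26/25)·R5: [0, 0, 0, 0, 0]
Echelon form has 5 nonzero rows, so rank(T) = 5.

5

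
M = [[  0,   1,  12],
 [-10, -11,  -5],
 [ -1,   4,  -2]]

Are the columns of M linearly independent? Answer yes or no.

yes

Row reduce M to echelon form.
Swap R1 ↔ R2
R3 ← R3 − (1/10)·R1: [0, 51/10, -3/2]
R3 ← R3 − (51/10)·R2: [0, 0, -627/10]
3 pivots among 3 columns.
Every column is a pivot column, so the columns are linearly independent.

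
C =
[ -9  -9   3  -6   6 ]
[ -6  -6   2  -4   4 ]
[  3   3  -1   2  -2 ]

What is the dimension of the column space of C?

1

Row reduce to echelon form.
R2 ← R2 − (2/3)·R1: [0, 0, 0, 0, 0]
R3 ← R3 + (1/3)·R1: [0, 0, 0, 0, 0]
Echelon form has 1 nonzero row, so rank(C) = 1.
The column space has dimension equal to the rank: 1.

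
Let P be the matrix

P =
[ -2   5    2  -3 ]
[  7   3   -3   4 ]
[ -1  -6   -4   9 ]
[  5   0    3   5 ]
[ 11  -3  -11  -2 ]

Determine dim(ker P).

Row reduce to echelon form.
R2 ← R2 + (7/2)·R1: [0, 41/2, 4, -13/2]
R3 ← R3 − (1/2)·R1: [0, -17/2, -5, 21/2]
R4 ← R4 + (5/2)·R1: [0, 25/2, 8, -5/2]
R5 ← R5 + (11/2)·R1: [0, 49/2, 0, -37/2]
R3 ← R3 + (17/41)·R2: [0, 0, -137/41, 320/41]
R4 ← R4 − (25/41)·R2: [0, 0, 228/41, 60/41]
R5 ← R5 − (49/41)·R2: [0, 0, -196/41, -440/41]
R4 ← R4 + (228/137)·R3: [0, 0, 0, 1980/137]
R5 ← R5 − (196/137)·R3: [0, 0, 0, -3000/137]
R5 ← R5 + (50/33)·R4: [0, 0, 0, 0]
4 nonzero rows, so rank(P) = 4.
P has 4 columns; by rank–nullity, nullity = 4 − 4 = 0.

0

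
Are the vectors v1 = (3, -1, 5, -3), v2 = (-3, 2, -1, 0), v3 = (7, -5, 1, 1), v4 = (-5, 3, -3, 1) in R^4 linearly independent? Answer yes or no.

Form the matrix with these vectors as rows and row reduce.
R2 ← R2 + R1: [0, 1, 4, -3]
R3 ← R3 − (7/3)·R1: [0, -8/3, -32/3, 8]
R4 ← R4 + (5/3)·R1: [0, 4/3, 16/3, -4]
R3 ← R3 + (8/3)·R2: [0, 0, 0, 0]
R4 ← R4 − (4/3)·R2: [0, 0, 0, 0]
2 nonzero rows, so the 4 vectors span a space of dimension 2.
Since 2 < 4, the vectors are linearly dependent.

no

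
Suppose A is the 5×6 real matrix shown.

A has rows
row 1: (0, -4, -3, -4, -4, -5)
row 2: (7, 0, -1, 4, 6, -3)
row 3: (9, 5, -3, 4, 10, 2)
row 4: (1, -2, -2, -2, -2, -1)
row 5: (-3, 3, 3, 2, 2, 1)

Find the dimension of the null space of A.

2

Row reduce to echelon form.
Swap R1 ↔ R2
R3 ← R3 − (9/7)·R1: [0, 5, -12/7, -8/7, 16/7, 41/7]
R4 ← R4 − (1/7)·R1: [0, -2, -13/7, -18/7, -20/7, -4/7]
R5 ← R5 + (3/7)·R1: [0, 3, 18/7, 26/7, 32/7, -2/7]
R3 ← R3 + (5/4)·R2: [0, 0, -153/28, -43/7, -19/7, -11/28]
R4 ← R4 − (1/2)·R2: [0, 0, -5/14, -4/7, -6/7, 27/14]
R5 ← R5 + (3/4)·R2: [0, 0, 9/28, 5/7, 11/7, -113/28]
R4 ← R4 − (10/153)·R3: [0, 0, 0, -26/153, -104/153, 299/153]
R5 ← R5 + (1/17)·R3: [0, 0, 0, 6/17, 24/17, -69/17]
R5 ← R5 + (27/13)·R4: [0, 0, 0, 0, 0, 0]
4 nonzero rows, so rank(A) = 4.
A has 6 columns; by rank–nullity, nullity = 6 − 4 = 2.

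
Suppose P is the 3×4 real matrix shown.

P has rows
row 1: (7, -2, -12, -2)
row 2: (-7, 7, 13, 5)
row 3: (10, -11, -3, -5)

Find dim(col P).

3

Row reduce to echelon form.
R2 ← R2 + R1: [0, 5, 1, 3]
R3 ← R3 − (10/7)·R1: [0, -57/7, 99/7, -15/7]
R3 ← R3 + (57/35)·R2: [0, 0, 552/35, 96/35]
Echelon form has 3 nonzero rows, so rank(P) = 3.
The column space has dimension equal to the rank: 3.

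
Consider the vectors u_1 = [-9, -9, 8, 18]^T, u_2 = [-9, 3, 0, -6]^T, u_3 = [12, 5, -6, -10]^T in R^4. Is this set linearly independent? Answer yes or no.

Form the matrix with these vectors as rows and row reduce.
R2 ← R2 − R1: [0, 12, -8, -24]
R3 ← R3 + (4/3)·R1: [0, -7, 14/3, 14]
R3 ← R3 + (7/12)·R2: [0, 0, 0, 0]
2 nonzero rows, so the 3 vectors span a space of dimension 2.
Since 2 < 3, the vectors are linearly dependent.

no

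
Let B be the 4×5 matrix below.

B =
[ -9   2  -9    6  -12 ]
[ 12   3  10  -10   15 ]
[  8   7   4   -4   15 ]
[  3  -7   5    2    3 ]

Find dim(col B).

4

Row reduce to echelon form.
R2 ← R2 + (4/3)·R1: [0, 17/3, -2, -2, -1]
R3 ← R3 + (8/9)·R1: [0, 79/9, -4, 4/3, 13/3]
R4 ← R4 + (1/3)·R1: [0, -19/3, 2, 4, -1]
R3 ← R3 − (79/51)·R2: [0, 0, -46/51, 226/51, 100/17]
R4 ← R4 + (19/17)·R2: [0, 0, -4/17, 30/17, -36/17]
R4 ← R4 − (6/23)·R3: [0, 0, 0, 14/23, -84/23]
Echelon form has 4 nonzero rows, so rank(B) = 4.
The column space has dimension equal to the rank: 4.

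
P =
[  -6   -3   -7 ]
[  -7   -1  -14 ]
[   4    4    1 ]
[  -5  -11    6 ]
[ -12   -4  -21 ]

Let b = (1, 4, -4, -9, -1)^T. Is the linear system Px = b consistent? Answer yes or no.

no

Row reduce the augmented matrix [P | b].
R2 ← R2 − (7/6)·R1: [0, 5/2, -35/6, 17/6]
R3 ← R3 + (2/3)·R1: [0, 2, -11/3, -10/3]
R4 ← R4 − (5/6)·R1: [0, -17/2, 71/6, -59/6]
R5 ← R5 − (2)·R1: [0, 2, -7, -3]
R3 ← R3 − (4/5)·R2: [0, 0, 1, -28/5]
R4 ← R4 + (17/5)·R2: [0, 0, -8, -1/5]
R5 ← R5 − (4/5)·R2: [0, 0, -7/3, -79/15]
R4 ← R4 + (8)·R3: [0, 0, 0, -45]
R5 ← R5 + (7/3)·R3: [0, 0, 0, -55/3]
R5 ← R5 − (11/27)·R4: [0, 0, 0, 0]
The echelon form has 4 nonzero rows; the last pivot sits in the augmented column, so rank(P) = 3 but rank([P|b]) = 4.
Since the ranks differ, the system is inconsistent.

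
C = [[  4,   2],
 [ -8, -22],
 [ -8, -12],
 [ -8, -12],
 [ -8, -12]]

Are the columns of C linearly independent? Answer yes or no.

Row reduce C to echelon form.
R2 ← R2 + (2)·R1: [0, -18]
R3 ← R3 + (2)·R1: [0, -8]
R4 ← R4 + (2)·R1: [0, -8]
R5 ← R5 + (2)·R1: [0, -8]
R3 ← R3 − (4/9)·R2: [0, 0]
R4 ← R4 − (4/9)·R2: [0, 0]
R5 ← R5 − (4/9)·R2: [0, 0]
2 pivots among 2 columns.
Every column is a pivot column, so the columns are linearly independent.

yes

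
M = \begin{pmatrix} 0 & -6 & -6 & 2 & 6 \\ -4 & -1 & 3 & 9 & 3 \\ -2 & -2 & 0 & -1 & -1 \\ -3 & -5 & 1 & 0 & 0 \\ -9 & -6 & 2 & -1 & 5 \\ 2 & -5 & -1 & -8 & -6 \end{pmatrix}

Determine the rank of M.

5

Row reduce to echelon form.
Swap R1 ↔ R2
R3 ← R3 − (1/2)·R1: [0, -3/2, -3/2, -11/2, -5/2]
R4 ← R4 − (3/4)·R1: [0, -17/4, -5/4, -27/4, -9/4]
R5 ← R5 − (9/4)·R1: [0, -15/4, -19/4, -85/4, -7/4]
R6 ← R6 + (1/2)·R1: [0, -11/2, 1/2, -7/2, -9/2]
R3 ← R3 − (1/4)·R2: [0, 0, 0, -6, -4]
R4 ← R4 − (17/24)·R2: [0, 0, 3, -49/6, -13/2]
R5 ← R5 − (5/8)·R2: [0, 0, -1, -45/2, -11/2]
R6 ← R6 − (11/12)·R2: [0, 0, 6, -16/3, -10]
Swap R3 ↔ R4
R5 ← R5 + (1/3)·R3: [0, 0, 0, -227/9, -23/3]
R6 ← R6 − (2)·R3: [0, 0, 0, 11, 3]
R5 ← R5 − (227/54)·R4: [0, 0, 0, 0, 247/27]
R6 ← R6 + (11/6)·R4: [0, 0, 0, 0, -13/3]
R6 ← R6 + (9/19)·R5: [0, 0, 0, 0, 0]
Echelon form has 5 nonzero rows, so rank(M) = 5.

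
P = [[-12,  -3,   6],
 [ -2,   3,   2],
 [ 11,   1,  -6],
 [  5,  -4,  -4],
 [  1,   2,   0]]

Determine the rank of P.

Row reduce to echelon form.
R2 ← R2 − (1/6)·R1: [0, 7/2, 1]
R3 ← R3 + (11/12)·R1: [0, -7/4, -1/2]
R4 ← R4 + (5/12)·R1: [0, -21/4, -3/2]
R5 ← R5 + (1/12)·R1: [0, 7/4, 1/2]
R3 ← R3 + (1/2)·R2: [0, 0, 0]
R4 ← R4 + (3/2)·R2: [0, 0, 0]
R5 ← R5 − (1/2)·R2: [0, 0, 0]
Echelon form has 2 nonzero rows, so rank(P) = 2.

2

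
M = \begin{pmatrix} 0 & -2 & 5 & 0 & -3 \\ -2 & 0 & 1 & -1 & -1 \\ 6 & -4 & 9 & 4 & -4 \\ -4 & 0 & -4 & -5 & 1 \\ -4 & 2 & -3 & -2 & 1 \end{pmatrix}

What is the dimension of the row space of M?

Row reduce to echelon form.
Swap R1 ↔ R2
R3 ← R3 + (3)·R1: [0, -4, 12, 1, -7]
R4 ← R4 − (2)·R1: [0, 0, -6, -3, 3]
R5 ← R5 − (2)·R1: [0, 2, -5, 0, 3]
R3 ← R3 − (2)·R2: [0, 0, 2, 1, -1]
R5 ← R5 + R2: [0, 0, 0, 0, 0]
R4 ← R4 + (3)·R3: [0, 0, 0, 0, 0]
Echelon form has 3 nonzero rows, so rank(M) = 3.
The row space has dimension equal to the rank: 3.

3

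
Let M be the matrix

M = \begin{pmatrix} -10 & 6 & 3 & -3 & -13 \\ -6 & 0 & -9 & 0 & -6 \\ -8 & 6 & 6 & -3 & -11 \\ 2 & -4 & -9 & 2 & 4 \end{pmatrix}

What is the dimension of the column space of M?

Row reduce to echelon form.
R2 ← R2 − (3/5)·R1: [0, -18/5, -54/5, 9/5, 9/5]
R3 ← R3 − (4/5)·R1: [0, 6/5, 18/5, -3/5, -3/5]
R4 ← R4 + (1/5)·R1: [0, -14/5, -42/5, 7/5, 7/5]
R3 ← R3 + (1/3)·R2: [0, 0, 0, 0, 0]
R4 ← R4 − (7/9)·R2: [0, 0, 0, 0, 0]
Echelon form has 2 nonzero rows, so rank(M) = 2.
The column space has dimension equal to the rank: 2.

2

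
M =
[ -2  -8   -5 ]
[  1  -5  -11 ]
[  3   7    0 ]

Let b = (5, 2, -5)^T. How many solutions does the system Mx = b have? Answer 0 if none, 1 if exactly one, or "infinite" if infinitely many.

Row reduce the augmented matrix [M | b].
R2 ← R2 + (1/2)·R1: [0, -9, -27/2, 9/2]
R3 ← R3 + (3/2)·R1: [0, -5, -15/2, 5/2]
R3 ← R3 − (5/9)·R2: [0, 0, 0, 0]
The echelon form has 2 nonzero rows, and every pivot lies in the first 3 columns, so rank(M) = rank([M|b]) = 2.
The system is consistent.
rank = 2 < 3 unknowns, so there are infinitely many solutions.

infinite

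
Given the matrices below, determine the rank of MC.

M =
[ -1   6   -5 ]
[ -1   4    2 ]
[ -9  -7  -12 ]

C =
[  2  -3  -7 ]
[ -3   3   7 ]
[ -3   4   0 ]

3

First compute MC:
[[ -5,   1,  49],
 [-20,  23,  35],
 [ 39, -42,  14]]
Now row reduce the product.
R2 ← R2 − (4)·R1: [0, 19, -161]
R3 ← R3 + (39/5)·R1: [0, -171/5, 1981/5]
R3 ← R3 + (9/5)·R2: [0, 0, 532/5]
3 nonzero rows, so rank(MC) = 3.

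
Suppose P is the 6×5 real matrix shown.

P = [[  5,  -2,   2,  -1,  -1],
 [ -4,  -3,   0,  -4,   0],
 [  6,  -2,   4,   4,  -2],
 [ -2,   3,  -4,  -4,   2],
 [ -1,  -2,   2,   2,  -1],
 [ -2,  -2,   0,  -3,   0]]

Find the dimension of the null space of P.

Row reduce to echelon form.
R2 ← R2 + (4/5)·R1: [0, -23/5, 8/5, -24/5, -4/5]
R3 ← R3 − (6/5)·R1: [0, 2/5, 8/5, 26/5, -4/5]
R4 ← R4 + (2/5)·R1: [0, 11/5, -16/5, -22/5, 8/5]
R5 ← R5 + (1/5)·R1: [0, -12/5, 12/5, 9/5, -6/5]
R6 ← R6 + (2/5)·R1: [0, -14/5, 4/5, -17/5, -2/5]
R3 ← R3 + (2/23)·R2: [0, 0, 40/23, 110/23, -20/23]
R4 ← R4 + (11/23)·R2: [0, 0, -56/23, -154/23, 28/23]
R5 ← R5 − (12/23)·R2: [0, 0, 36/23, 99/23, -18/23]
R6 ← R6 − (14/23)·R2: [0, 0, -4/23, -11/23, 2/23]
R4 ← R4 + (7/5)·R3: [0, 0, 0, 0, 0]
R5 ← R5 − (9/10)·R3: [0, 0, 0, 0, 0]
R6 ← R6 + (1/10)·R3: [0, 0, 0, 0, 0]
3 nonzero rows, so rank(P) = 3.
P has 5 columns; by rank–nullity, nullity = 5 − 3 = 2.

2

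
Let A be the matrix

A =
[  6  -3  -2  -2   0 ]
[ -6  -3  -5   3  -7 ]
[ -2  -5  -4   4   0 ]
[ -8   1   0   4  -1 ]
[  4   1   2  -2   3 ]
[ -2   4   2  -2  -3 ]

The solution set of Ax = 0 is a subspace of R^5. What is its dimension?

2

Row reduce to echelon form.
R2 ← R2 + R1: [0, -6, -7, 1, -7]
R3 ← R3 + (1/3)·R1: [0, -6, -14/3, 10/3, 0]
R4 ← R4 + (4/3)·R1: [0, -3, -8/3, 4/3, -1]
R5 ← R5 − (2/3)·R1: [0, 3, 10/3, -2/3, 3]
R6 ← R6 + (1/3)·R1: [0, 3, 4/3, -8/3, -3]
R3 ← R3 − R2: [0, 0, 7/3, 7/3, 7]
R4 ← R4 − (1/2)·R2: [0, 0, 5/6, 5/6, 5/2]
R5 ← R5 + (1/2)·R2: [0, 0, -1/6, -1/6, -1/2]
R6 ← R6 + (1/2)·R2: [0, 0, -13/6, -13/6, -13/2]
R4 ← R4 − (5/14)·R3: [0, 0, 0, 0, 0]
R5 ← R5 + (1/14)·R3: [0, 0, 0, 0, 0]
R6 ← R6 + (13/14)·R3: [0, 0, 0, 0, 0]
3 nonzero rows, so rank(A) = 3.
A has 5 columns; by rank–nullity, nullity = 5 − 3 = 2.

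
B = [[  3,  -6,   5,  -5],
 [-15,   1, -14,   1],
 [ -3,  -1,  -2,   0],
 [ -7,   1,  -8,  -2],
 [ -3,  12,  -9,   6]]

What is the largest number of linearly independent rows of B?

3

Row reduce to echelon form.
R2 ← R2 + (5)·R1: [0, -29, 11, -24]
R3 ← R3 + R1: [0, -7, 3, -5]
R4 ← R4 + (7/3)·R1: [0, -13, 11/3, -41/3]
R5 ← R5 + R1: [0, 6, -4, 1]
R3 ← R3 − (7/29)·R2: [0, 0, 10/29, 23/29]
R4 ← R4 − (13/29)·R2: [0, 0, -110/87, -253/87]
R5 ← R5 + (6/29)·R2: [0, 0, -50/29, -115/29]
R4 ← R4 + (11/3)·R3: [0, 0, 0, 0]
R5 ← R5 + (5)·R3: [0, 0, 0, 0]
Echelon form has 3 nonzero rows, so rank(B) = 3.
The rank gives the maximum number of linearly independent rows: 3.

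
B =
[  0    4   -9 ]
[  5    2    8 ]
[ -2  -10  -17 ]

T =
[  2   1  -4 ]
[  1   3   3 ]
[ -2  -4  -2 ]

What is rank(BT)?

First compute BT:
[[ 22,  48,  30],
 [ -4, -21, -30],
 [ 20,  36,  12]]
Now row reduce the product.
R2 ← R2 + (2/11)·R1: [0, -135/11, -270/11]
R3 ← R3 − (10/11)·R1: [0, -84/11, -168/11]
R3 ← R3 − (28/45)·R2: [0, 0, 0]
2 nonzero rows, so rank(BT) = 2.

2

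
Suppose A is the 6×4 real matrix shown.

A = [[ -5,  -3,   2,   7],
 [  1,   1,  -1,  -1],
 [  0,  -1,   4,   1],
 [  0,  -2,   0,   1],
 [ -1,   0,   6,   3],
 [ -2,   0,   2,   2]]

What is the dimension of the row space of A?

4

Row reduce to echelon form.
R2 ← R2 + (1/5)·R1: [0, 2/5, -3/5, 2/5]
R5 ← R5 − (1/5)·R1: [0, 3/5, 28/5, 8/5]
R6 ← R6 − (2/5)·R1: [0, 6/5, 6/5, -4/5]
R3 ← R3 + (5/2)·R2: [0, 0, 5/2, 2]
R4 ← R4 + (5)·R2: [0, 0, -3, 3]
R5 ← R5 − (3/2)·R2: [0, 0, 13/2, 1]
R6 ← R6 − (3)·R2: [0, 0, 3, -2]
R4 ← R4 + (6/5)·R3: [0, 0, 0, 27/5]
R5 ← R5 − (13/5)·R3: [0, 0, 0, -21/5]
R6 ← R6 − (6/5)·R3: [0, 0, 0, -22/5]
R5 ← R5 + (7/9)·R4: [0, 0, 0, 0]
R6 ← R6 + (22/27)·R4: [0, 0, 0, 0]
Echelon form has 4 nonzero rows, so rank(A) = 4.
The row space has dimension equal to the rank: 4.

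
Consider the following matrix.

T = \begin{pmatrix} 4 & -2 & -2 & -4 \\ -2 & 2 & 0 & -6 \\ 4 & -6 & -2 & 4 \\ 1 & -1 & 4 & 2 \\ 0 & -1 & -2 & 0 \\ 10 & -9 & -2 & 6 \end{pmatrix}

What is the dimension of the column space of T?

4

Row reduce to echelon form.
R2 ← R2 + (1/2)·R1: [0, 1, -1, -8]
R3 ← R3 − R1: [0, -4, 0, 8]
R4 ← R4 − (1/4)·R1: [0, -1/2, 9/2, 3]
R6 ← R6 − (5/2)·R1: [0, -4, 3, 16]
R3 ← R3 + (4)·R2: [0, 0, -4, -24]
R4 ← R4 + (1/2)·R2: [0, 0, 4, -1]
R5 ← R5 + R2: [0, 0, -3, -8]
R6 ← R6 + (4)·R2: [0, 0, -1, -16]
R4 ← R4 + R3: [0, 0, 0, -25]
R5 ← R5 − (3/4)·R3: [0, 0, 0, 10]
R6 ← R6 − (1/4)·R3: [0, 0, 0, -10]
R5 ← R5 + (2/5)·R4: [0, 0, 0, 0]
R6 ← R6 − (2/5)·R4: [0, 0, 0, 0]
Echelon form has 4 nonzero rows, so rank(T) = 4.
The column space has dimension equal to the rank: 4.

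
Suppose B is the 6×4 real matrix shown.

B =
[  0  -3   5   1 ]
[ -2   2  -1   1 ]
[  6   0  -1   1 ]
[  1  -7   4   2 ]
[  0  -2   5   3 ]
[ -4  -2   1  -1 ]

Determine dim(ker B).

Row reduce to echelon form.
Swap R1 ↔ R2
R3 ← R3 + (3)·R1: [0, 6, -4, 4]
R4 ← R4 + (1/2)·R1: [0, -6, 7/2, 5/2]
R6 ← R6 − (2)·R1: [0, -6, 3, -3]
R3 ← R3 + (2)·R2: [0, 0, 6, 6]
R4 ← R4 − (2)·R2: [0, 0, -13/2, 1/2]
R5 ← R5 − (2/3)·R2: [0, 0, 5/3, 7/3]
R6 ← R6 − (2)·R2: [0, 0, -7, -5]
R4 ← R4 + (13/12)·R3: [0, 0, 0, 7]
R5 ← R5 − (5/18)·R3: [0, 0, 0, 2/3]
R6 ← R6 + (7/6)·R3: [0, 0, 0, 2]
R5 ← R5 − (2/21)·R4: [0, 0, 0, 0]
R6 ← R6 − (2/7)·R4: [0, 0, 0, 0]
4 nonzero rows, so rank(B) = 4.
B has 4 columns; by rank–nullity, nullity = 4 − 4 = 0.

0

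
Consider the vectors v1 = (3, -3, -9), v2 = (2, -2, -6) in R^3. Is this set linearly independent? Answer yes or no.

Form the matrix with these vectors as rows and row reduce.
R2 ← R2 − (2/3)·R1: [0, 0, 0]
1 nonzero row, so the 2 vectors span a space of dimension 1.
Since 1 < 2, the vectors are linearly dependent.

no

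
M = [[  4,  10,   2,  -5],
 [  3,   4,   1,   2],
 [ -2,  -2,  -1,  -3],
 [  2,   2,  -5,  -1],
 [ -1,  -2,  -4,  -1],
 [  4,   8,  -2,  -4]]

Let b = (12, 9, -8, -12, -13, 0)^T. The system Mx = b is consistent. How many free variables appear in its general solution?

0

Row reduce the augmented matrix [M | b].
R2 ← R2 − (3/4)·R1: [0, -7/2, -1/2, 23/4, 0]
R3 ← R3 + (1/2)·R1: [0, 3, 0, -11/2, -2]
R4 ← R4 − (1/2)·R1: [0, -3, -6, 3/2, -18]
R5 ← R5 + (1/4)·R1: [0, 1/2, -7/2, -9/4, -10]
R6 ← R6 − R1: [0, -2, -4, 1, -12]
R3 ← R3 + (6/7)·R2: [0, 0, -3/7, -4/7, -2]
R4 ← R4 − (6/7)·R2: [0, 0, -39/7, -24/7, -18]
R5 ← R5 + (1/7)·R2: [0, 0, -25/7, -10/7, -10]
R6 ← R6 − (4/7)·R2: [0, 0, -26/7, -16/7, -12]
R4 ← R4 − (13)·R3: [0, 0, 0, 4, 8]
R5 ← R5 − (25/3)·R3: [0, 0, 0, 10/3, 20/3]
R6 ← R6 − (26/3)·R3: [0, 0, 0, 8/3, 16/3]
R5 ← R5 − (5/6)·R4: [0, 0, 0, 0, 0]
R6 ← R6 − (2/3)·R4: [0, 0, 0, 0, 0]
The echelon form has 4 nonzero rows, and every pivot lies in the first 4 columns, so rank(M) = rank([M|b]) = 4.
The system is consistent.
Free variables = (unknowns) − (rank) = 4 − 4 = 0.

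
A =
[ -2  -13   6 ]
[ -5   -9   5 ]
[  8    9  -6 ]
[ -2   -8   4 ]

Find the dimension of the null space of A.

Row reduce to echelon form.
R2 ← R2 − (5/2)·R1: [0, 47/2, -10]
R3 ← R3 + (4)·R1: [0, -43, 18]
R4 ← R4 − R1: [0, 5, -2]
R3 ← R3 + (86/47)·R2: [0, 0, -14/47]
R4 ← R4 − (10/47)·R2: [0, 0, 6/47]
R4 ← R4 + (3/7)·R3: [0, 0, 0]
3 nonzero rows, so rank(A) = 3.
A has 3 columns; by rank–nullity, nullity = 3 − 3 = 0.

0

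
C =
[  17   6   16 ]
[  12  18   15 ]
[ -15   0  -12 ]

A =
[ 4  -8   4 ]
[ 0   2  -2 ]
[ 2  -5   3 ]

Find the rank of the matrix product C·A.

2

First compute CA:
[[100, -204, 104],
 [ 78, -135,  57],
 [-84, 180, -96]]
Now row reduce the product.
R2 ← R2 − (39/50)·R1: [0, 603/25, -603/25]
R3 ← R3 + (21/25)·R1: [0, 216/25, -216/25]
R3 ← R3 − (24/67)·R2: [0, 0, 0]
2 nonzero rows, so rank(CA) = 2.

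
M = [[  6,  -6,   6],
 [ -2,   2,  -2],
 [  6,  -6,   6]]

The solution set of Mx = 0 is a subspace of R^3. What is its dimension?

Row reduce to echelon form.
R2 ← R2 + (1/3)·R1: [0, 0, 0]
R3 ← R3 − R1: [0, 0, 0]
1 nonzero row, so rank(M) = 1.
M has 3 columns; by rank–nullity, nullity = 3 − 1 = 2.

2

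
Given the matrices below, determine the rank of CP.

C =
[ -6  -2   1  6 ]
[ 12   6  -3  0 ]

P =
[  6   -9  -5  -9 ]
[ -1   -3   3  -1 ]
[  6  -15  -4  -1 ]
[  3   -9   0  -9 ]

2

First compute CP:
[[-10,  -9,  20,   1],
 [ 48, -81, -30, -111]]
Now row reduce the product.
R2 ← R2 + (24/5)·R1: [0, -621/5, 66, -531/5]
2 nonzero rows, so rank(CP) = 2.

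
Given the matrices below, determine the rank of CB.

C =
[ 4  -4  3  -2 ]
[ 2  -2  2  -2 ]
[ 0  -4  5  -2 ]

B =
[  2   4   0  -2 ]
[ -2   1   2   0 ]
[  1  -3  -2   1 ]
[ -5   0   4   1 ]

2

First compute CB:
[[ 29,   3, -22,  -7],
 [ 20,   0, -16,  -4],
 [ 23, -19, -26,   3]]
Now row reduce the product.
R2 ← R2 − (20/29)·R1: [0, -60/29, -24/29, 24/29]
R3 ← R3 − (23/29)·R1: [0, -620/29, -248/29, 248/29]
R3 ← R3 − (31/3)·R2: [0, 0, 0, 0]
2 nonzero rows, so rank(CB) = 2.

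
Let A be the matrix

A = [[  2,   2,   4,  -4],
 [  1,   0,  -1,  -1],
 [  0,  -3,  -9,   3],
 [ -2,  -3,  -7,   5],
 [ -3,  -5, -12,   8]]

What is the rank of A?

Row reduce to echelon form.
R2 ← R2 − (1/2)·R1: [0, -1, -3, 1]
R4 ← R4 + R1: [0, -1, -3, 1]
R5 ← R5 + (3/2)·R1: [0, -2, -6, 2]
R3 ← R3 − (3)·R2: [0, 0, 0, 0]
R4 ← R4 − R2: [0, 0, 0, 0]
R5 ← R5 − (2)·R2: [0, 0, 0, 0]
Echelon form has 2 nonzero rows, so rank(A) = 2.

2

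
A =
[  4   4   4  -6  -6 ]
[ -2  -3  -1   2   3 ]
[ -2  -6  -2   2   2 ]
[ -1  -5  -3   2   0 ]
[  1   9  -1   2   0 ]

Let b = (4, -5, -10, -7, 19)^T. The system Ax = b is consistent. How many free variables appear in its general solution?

Row reduce the augmented matrix [A | b].
R2 ← R2 + (1/2)·R1: [0, -1, 1, -1, 0, -3]
R3 ← R3 + (1/2)·R1: [0, -4, 0, -1, -1, -8]
R4 ← R4 + (1/4)·R1: [0, -4, -2, 1/2, -3/2, -6]
R5 ← R5 − (1/4)·R1: [0, 8, -2, 7/2, 3/2, 18]
R3 ← R3 − (4)·R2: [0, 0, -4, 3, -1, 4]
R4 ← R4 − (4)·R2: [0, 0, -6, 9/2, -3/2, 6]
R5 ← R5 + (8)·R2: [0, 0, 6, -9/2, 3/2, -6]
R4 ← R4 − (3/2)·R3: [0, 0, 0, 0, 0, 0]
R5 ← R5 + (3/2)·R3: [0, 0, 0, 0, 0, 0]
The echelon form has 3 nonzero rows, and every pivot lies in the first 5 columns, so rank(A) = rank([A|b]) = 3.
The system is consistent.
Free variables = (unknowns) − (rank) = 5 − 3 = 2.

2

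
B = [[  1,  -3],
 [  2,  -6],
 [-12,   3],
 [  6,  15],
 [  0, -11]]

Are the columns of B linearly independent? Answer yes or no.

Row reduce B to echelon form.
R2 ← R2 − (2)·R1: [0, 0]
R3 ← R3 + (12)·R1: [0, -33]
R4 ← R4 − (6)·R1: [0, 33]
Swap R2 ↔ R3
R4 ← R4 + R2: [0, 0]
R5 ← R5 − (1/3)·R2: [0, 0]
2 pivots among 2 columns.
Every column is a pivot column, so the columns are linearly independent.

yes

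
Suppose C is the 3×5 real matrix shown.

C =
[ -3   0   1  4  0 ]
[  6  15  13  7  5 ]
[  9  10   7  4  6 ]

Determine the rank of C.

3

Row reduce to echelon form.
R2 ← R2 + (2)·R1: [0, 15, 15, 15, 5]
R3 ← R3 + (3)·R1: [0, 10, 10, 16, 6]
R3 ← R3 − (2/3)·R2: [0, 0, 0, 6, 8/3]
Echelon form has 3 nonzero rows, so rank(C) = 3.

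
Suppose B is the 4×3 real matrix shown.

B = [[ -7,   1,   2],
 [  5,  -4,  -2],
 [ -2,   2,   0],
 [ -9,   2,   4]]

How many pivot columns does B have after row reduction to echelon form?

3

Row reduce to echelon form.
R2 ← R2 + (5/7)·R1: [0, -23/7, -4/7]
R3 ← R3 − (2/7)·R1: [0, 12/7, -4/7]
R4 ← R4 − (9/7)·R1: [0, 5/7, 10/7]
R3 ← R3 + (12/23)·R2: [0, 0, -20/23]
R4 ← R4 + (5/23)·R2: [0, 0, 30/23]
R4 ← R4 + (3/2)·R3: [0, 0, 0]
Echelon form has 3 nonzero rows, so rank(B) = 3.
Each nonzero row contributes one pivot column: 3 pivot columns.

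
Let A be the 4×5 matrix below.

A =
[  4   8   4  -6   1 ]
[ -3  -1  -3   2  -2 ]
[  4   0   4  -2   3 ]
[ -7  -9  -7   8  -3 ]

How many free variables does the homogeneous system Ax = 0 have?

Row reduce to echelon form.
R2 ← R2 + (3/4)·R1: [0, 5, 0, -5/2, -5/4]
R3 ← R3 − R1: [0, -8, 0, 4, 2]
R4 ← R4 + (7/4)·R1: [0, 5, 0, -5/2, -5/4]
R3 ← R3 + (8/5)·R2: [0, 0, 0, 0, 0]
R4 ← R4 − R2: [0, 0, 0, 0, 0]
2 nonzero rows, so rank(A) = 2.
A has 5 columns; by rank–nullity, nullity = 5 − 2 = 3.

3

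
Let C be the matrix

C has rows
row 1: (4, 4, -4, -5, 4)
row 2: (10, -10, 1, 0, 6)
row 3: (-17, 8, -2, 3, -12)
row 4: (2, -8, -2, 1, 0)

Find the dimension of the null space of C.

Row reduce to echelon form.
R2 ← R2 − (5/2)·R1: [0, -20, 11, 25/2, -4]
R3 ← R3 + (17/4)·R1: [0, 25, -19, -73/4, 5]
R4 ← R4 − (1/2)·R1: [0, -10, 0, 7/2, -2]
R3 ← R3 + (5/4)·R2: [0, 0, -21/4, -21/8, 0]
R4 ← R4 − (1/2)·R2: [0, 0, -11/2, -11/4, 0]
R4 ← R4 − (22/21)·R3: [0, 0, 0, 0, 0]
3 nonzero rows, so rank(C) = 3.
C has 5 columns; by rank–nullity, nullity = 5 − 3 = 2.

2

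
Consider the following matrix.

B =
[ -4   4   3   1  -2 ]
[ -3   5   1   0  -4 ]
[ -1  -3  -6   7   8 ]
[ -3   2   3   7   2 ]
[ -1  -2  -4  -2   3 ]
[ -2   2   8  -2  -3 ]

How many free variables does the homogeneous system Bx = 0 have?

1

Row reduce to echelon form.
R2 ← R2 − (3/4)·R1: [0, 2, -5/4, -3/4, -5/2]
R3 ← R3 − (1/4)·R1: [0, -4, -27/4, 27/4, 17/2]
R4 ← R4 − (3/4)·R1: [0, -1, 3/4, 25/4, 7/2]
R5 ← R5 − (1/4)·R1: [0, -3, -19/4, -9/4, 7/2]
R6 ← R6 − (1/2)·R1: [0, 0, 13/2, -5/2, -2]
R3 ← R3 + (2)·R2: [0, 0, -37/4, 21/4, 7/2]
R4 ← R4 + (1/2)·R2: [0, 0, 1/8, 47/8, 9/4]
R5 ← R5 + (3/2)·R2: [0, 0, -53/8, -27/8, -1/4]
R4 ← R4 + (1/74)·R3: [0, 0, 0, 220/37, 85/37]
R5 ← R5 − (53/74)·R3: [0, 0, 0, -264/37, -102/37]
R6 ← R6 + (26/37)·R3: [0, 0, 0, 44/37, 17/37]
R5 ← R5 + (6/5)·R4: [0, 0, 0, 0, 0]
R6 ← R6 − (1/5)·R4: [0, 0, 0, 0, 0]
4 nonzero rows, so rank(B) = 4.
B has 5 columns; by rank–nullity, nullity = 5 − 4 = 1.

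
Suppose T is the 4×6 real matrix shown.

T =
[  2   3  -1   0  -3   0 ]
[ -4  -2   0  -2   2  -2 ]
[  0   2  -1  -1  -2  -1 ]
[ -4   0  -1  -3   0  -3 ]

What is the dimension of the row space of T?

2

Row reduce to echelon form.
R2 ← R2 + (2)·R1: [0, 4, -2, -2, -4, -2]
R4 ← R4 + (2)·R1: [0, 6, -3, -3, -6, -3]
R3 ← R3 − (1/2)·R2: [0, 0, 0, 0, 0, 0]
R4 ← R4 − (3/2)·R2: [0, 0, 0, 0, 0, 0]
Echelon form has 2 nonzero rows, so rank(T) = 2.
The row space has dimension equal to the rank: 2.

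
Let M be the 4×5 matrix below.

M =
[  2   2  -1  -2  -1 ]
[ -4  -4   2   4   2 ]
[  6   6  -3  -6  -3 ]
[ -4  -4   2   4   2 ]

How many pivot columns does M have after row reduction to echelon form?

1

Row reduce to echelon form.
R2 ← R2 + (2)·R1: [0, 0, 0, 0, 0]
R3 ← R3 − (3)·R1: [0, 0, 0, 0, 0]
R4 ← R4 + (2)·R1: [0, 0, 0, 0, 0]
Echelon form has 1 nonzero row, so rank(M) = 1.
Each nonzero row contributes one pivot column: 1 pivot columns.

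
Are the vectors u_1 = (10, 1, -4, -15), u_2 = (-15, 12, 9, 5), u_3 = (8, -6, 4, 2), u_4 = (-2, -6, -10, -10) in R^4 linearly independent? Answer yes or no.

yes

Form the matrix with these vectors as rows and row reduce.
R2 ← R2 + (3/2)·R1: [0, 27/2, 3, -35/2]
R3 ← R3 − (4/5)·R1: [0, -34/5, 36/5, 14]
R4 ← R4 + (1/5)·R1: [0, -29/5, -54/5, -13]
R3 ← R3 + (68/135)·R2: [0, 0, 392/45, 140/27]
R4 ← R4 + (58/135)·R2: [0, 0, -428/45, -554/27]
R4 ← R4 + (107/98)·R3: [0, 0, 0, -104/7]
4 nonzero rows, so the 4 vectors span a space of dimension 4.
Since 4 = 4, the vectors are linearly independent.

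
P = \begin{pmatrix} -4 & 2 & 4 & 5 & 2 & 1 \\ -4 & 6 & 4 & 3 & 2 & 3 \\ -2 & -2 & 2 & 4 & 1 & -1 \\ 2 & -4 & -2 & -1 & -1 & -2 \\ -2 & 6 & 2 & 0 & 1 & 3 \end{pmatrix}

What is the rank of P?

Row reduce to echelon form.
R2 ← R2 − R1: [0, 4, 0, -2, 0, 2]
R3 ← R3 − (1/2)·R1: [0, -3, 0, 3/2, 0, -3/2]
R4 ← R4 + (1/2)·R1: [0, -3, 0, 3/2, 0, -3/2]
R5 ← R5 − (1/2)·R1: [0, 5, 0, -5/2, 0, 5/2]
R3 ← R3 + (3/4)·R2: [0, 0, 0, 0, 0, 0]
R4 ← R4 + (3/4)·R2: [0, 0, 0, 0, 0, 0]
R5 ← R5 − (5/4)·R2: [0, 0, 0, 0, 0, 0]
Echelon form has 2 nonzero rows, so rank(P) = 2.

2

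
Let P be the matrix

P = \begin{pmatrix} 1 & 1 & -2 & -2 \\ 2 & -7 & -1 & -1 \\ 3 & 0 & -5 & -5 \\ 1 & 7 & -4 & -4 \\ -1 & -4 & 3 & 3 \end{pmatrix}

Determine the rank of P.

Row reduce to echelon form.
R2 ← R2 − (2)·R1: [0, -9, 3, 3]
R3 ← R3 − (3)·R1: [0, -3, 1, 1]
R4 ← R4 − R1: [0, 6, -2, -2]
R5 ← R5 + R1: [0, -3, 1, 1]
R3 ← R3 − (1/3)·R2: [0, 0, 0, 0]
R4 ← R4 + (2/3)·R2: [0, 0, 0, 0]
R5 ← R5 − (1/3)·R2: [0, 0, 0, 0]
Echelon form has 2 nonzero rows, so rank(P) = 2.

2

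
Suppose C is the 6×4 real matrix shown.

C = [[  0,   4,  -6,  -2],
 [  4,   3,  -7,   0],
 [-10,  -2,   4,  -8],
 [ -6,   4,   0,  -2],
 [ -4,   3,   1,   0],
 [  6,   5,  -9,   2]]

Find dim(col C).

Row reduce to echelon form.
Swap R1 ↔ R2
R3 ← R3 + (5/2)·R1: [0, 11/2, -27/2, -8]
R4 ← R4 + (3/2)·R1: [0, 17/2, -21/2, -2]
R5 ← R5 + R1: [0, 6, -6, 0]
R6 ← R6 − (3/2)·R1: [0, 1/2, 3/2, 2]
R3 ← R3 − (11/8)·R2: [0, 0, -21/4, -21/4]
R4 ← R4 − (17/8)·R2: [0, 0, 9/4, 9/4]
R5 ← R5 − (3/2)·R2: [0, 0, 3, 3]
R6 ← R6 − (1/8)·R2: [0, 0, 9/4, 9/4]
R4 ← R4 + (3/7)·R3: [0, 0, 0, 0]
R5 ← R5 + (4/7)·R3: [0, 0, 0, 0]
R6 ← R6 + (3/7)·R3: [0, 0, 0, 0]
Echelon form has 3 nonzero rows, so rank(C) = 3.
The column space has dimension equal to the rank: 3.

3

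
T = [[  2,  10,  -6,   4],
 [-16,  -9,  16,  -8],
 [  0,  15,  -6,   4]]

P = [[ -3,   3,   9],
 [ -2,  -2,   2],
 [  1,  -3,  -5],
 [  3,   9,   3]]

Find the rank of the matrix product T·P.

First compute TP:
[[-20,  40,  80],
 [ 58, -150, -266],
 [-24,  24,  72]]
Now row reduce the product.
R2 ← R2 + (29/10)·R1: [0, -34, -34]
R3 ← R3 − (6/5)·R1: [0, -24, -24]
R3 ← R3 − (12/17)·R2: [0, 0, 0]
2 nonzero rows, so rank(TP) = 2.

2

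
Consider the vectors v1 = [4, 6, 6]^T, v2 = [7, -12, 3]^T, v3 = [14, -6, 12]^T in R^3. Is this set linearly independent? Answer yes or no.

Form the matrix with these vectors as rows and row reduce.
R2 ← R2 − (7/4)·R1: [0, -45/2, -15/2]
R3 ← R3 − (7/2)·R1: [0, -27, -9]
R3 ← R3 − (6/5)·R2: [0, 0, 0]
2 nonzero rows, so the 3 vectors span a space of dimension 2.
Since 2 < 3, the vectors are linearly dependent.

no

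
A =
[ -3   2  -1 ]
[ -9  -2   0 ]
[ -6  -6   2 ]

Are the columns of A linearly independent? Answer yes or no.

yes

Row reduce A to echelon form.
R2 ← R2 − (3)·R1: [0, -8, 3]
R3 ← R3 − (2)·R1: [0, -10, 4]
R3 ← R3 − (5/4)·R2: [0, 0, 1/4]
3 pivots among 3 columns.
Every column is a pivot column, so the columns are linearly independent.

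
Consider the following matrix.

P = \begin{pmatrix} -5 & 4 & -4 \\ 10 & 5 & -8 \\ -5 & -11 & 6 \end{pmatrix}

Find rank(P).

Row reduce to echelon form.
R2 ← R2 + (2)·R1: [0, 13, -16]
R3 ← R3 − R1: [0, -15, 10]
R3 ← R3 + (15/13)·R2: [0, 0, -110/13]
Echelon form has 3 nonzero rows, so rank(P) = 3.

3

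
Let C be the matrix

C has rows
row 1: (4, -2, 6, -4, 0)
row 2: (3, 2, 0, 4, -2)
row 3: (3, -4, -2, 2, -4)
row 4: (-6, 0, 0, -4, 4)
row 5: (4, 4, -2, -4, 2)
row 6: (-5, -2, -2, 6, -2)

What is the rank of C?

Row reduce to echelon form.
R2 ← R2 − (3/4)·R1: [0, 7/2, -9/2, 7, -2]
R3 ← R3 − (3/4)·R1: [0, -5/2, -13/2, 5, -4]
R4 ← R4 + (3/2)·R1: [0, -3, 9, -10, 4]
R5 ← R5 − R1: [0, 6, -8, 0, 2]
R6 ← R6 + (5/4)·R1: [0, -9/2, 11/2, 1, -2]
R3 ← R3 + (5/7)·R2: [0, 0, -68/7, 10, -38/7]
R4 ← R4 + (6/7)·R2: [0, 0, 36/7, -4, 16/7]
R5 ← R5 − (12/7)·R2: [0, 0, -2/7, -12, 38/7]
R6 ← R6 + (9/7)·R2: [0, 0, -2/7, 10, -32/7]
R4 ← R4 + (9/17)·R3: [0, 0, 0, 22/17, -10/17]
R5 ← R5 − (1/34)·R3: [0, 0, 0, -209/17, 95/17]
R6 ← R6 − (1/34)·R3: [0, 0, 0, 165/17, -75/17]
R5 ← R5 + (19/2)·R4: [0, 0, 0, 0, 0]
R6 ← R6 − (15/2)·R4: [0, 0, 0, 0, 0]
Echelon form has 4 nonzero rows, so rank(C) = 4.

4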